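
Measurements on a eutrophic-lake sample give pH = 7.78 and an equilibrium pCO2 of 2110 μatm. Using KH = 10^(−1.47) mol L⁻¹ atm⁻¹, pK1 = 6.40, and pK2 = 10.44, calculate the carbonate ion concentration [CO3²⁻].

[CO3²⁻] = 3.75 μmol/L

[CO2*] = KH · pCO2 = 10^(−1.47) × 2110×10^-6 = 7.150×10^-5 mol/L
α₀ = 1/(1 + K1/[H⁺] + K1K2/[H⁺]²) = 1/(1 + 10^+1.38 + 10^-1.28) = 0.03993
DIC = [CO2*]/α₀ = 7.150×10^-5 / 0.03993 = 1.790 mmol/L
[CO3²⁻] = α₂·DIC; α₂ = 0.002096, so [CO3²⁻] = 0.002096 × 1.790 = 0.00375 mmol/L = 3.75 μmol/L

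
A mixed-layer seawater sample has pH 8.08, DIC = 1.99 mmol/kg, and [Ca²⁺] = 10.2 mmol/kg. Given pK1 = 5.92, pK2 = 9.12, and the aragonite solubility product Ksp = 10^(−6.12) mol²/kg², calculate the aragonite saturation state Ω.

α₂ = 1 / (1 + [H⁺]/K2 + [H⁺]²/(K1K2)) = 1 / (1 + 10^+1.04 + 10^-1.12)
   = 1 / (1 + 10.965 + 0.075858) = 1/12.041 = 0.08305
[CO3²⁻] = α₂ × DIC = 0.08305 × 1.99 = 0.1653 mmol/kg
Ksp = 10^(−6.12) = 7.586×10^-7
Ω = [Ca²⁺][CO3²⁻]/Ksp = (10.2×10^-3)(1.653×10^-4) / 7.586×10^-7 = 2.22

Ω = 2.22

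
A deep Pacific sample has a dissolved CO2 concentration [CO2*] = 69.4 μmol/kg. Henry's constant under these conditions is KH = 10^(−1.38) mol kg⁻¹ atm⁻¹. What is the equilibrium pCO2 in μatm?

KH = 10^(−1.38) = 4.169×10^-2 mol kg⁻¹ atm⁻¹
pCO2 = [CO2*]/KH = 69.4×10^-6 / 4.169×10^-2 = 1.66×10^-3 atm = 1660 μatm

pCO2 = 1660 μatm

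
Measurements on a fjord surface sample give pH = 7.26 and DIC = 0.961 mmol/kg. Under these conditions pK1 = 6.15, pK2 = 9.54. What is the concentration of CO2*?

α₀ = 1 / (1 + K1/[H⁺] + K1K2/[H⁺]²) = 1 / (1 + 10^+1.11 + 10^-1.17)
   = 1 / (1 + 12.882 + 0.067608) = 1/13.950 = 0.07168
[CO2*] = α₀ × DIC = 0.07168 × 0.961 = 0.0689 mmol/kg

[CO2*] = 0.0689 mmol/kg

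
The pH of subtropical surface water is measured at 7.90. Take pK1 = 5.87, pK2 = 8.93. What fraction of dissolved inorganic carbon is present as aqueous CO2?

α₀ = 0.00846

α₀ = 1 / (1 + K1/[H⁺] + K1K2/[H⁺]²) = 1 / (1 + 10^+2.03 + 10^+1.00)
   = 1 / (1 + 107.15 + 10.000) = 1/118.15 = 0.008464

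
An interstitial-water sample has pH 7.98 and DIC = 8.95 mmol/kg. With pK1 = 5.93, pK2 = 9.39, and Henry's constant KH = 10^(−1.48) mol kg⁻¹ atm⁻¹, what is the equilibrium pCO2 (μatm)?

pCO2 = 2300 μatm

α₀ = 1 / (1 + K1/[H⁺] + K1K2/[H⁺]²) = 1 / (1 + 10^+2.05 + 10^+0.64)
   = 1 / (1 + 112.20 + 4.3652) = 1/117.57 = 0.008506
[CO2*] = α₀ × DIC = 0.008506 × 8.95 = 0.07613 mmol/kg
pCO2 = [CO2*]/KH = 7.613×10^-5 / 3.311×10^-2 = 2300 μatm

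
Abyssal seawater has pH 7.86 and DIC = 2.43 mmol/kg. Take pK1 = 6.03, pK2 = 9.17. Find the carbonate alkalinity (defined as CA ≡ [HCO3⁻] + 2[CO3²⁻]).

CA = 2.51 mmol/kg

CA = [HCO3⁻] + 2[CO3²⁻] = (α₁ + 2α₂)·DIC
At pH 7.86: [H⁺]/K1 = 10^-1.83 = 0.014791, K2/[H⁺] = 10^-1.31 = 0.048978
α₁ = 1/(1 + 0.014791 + 0.048978) = 1/1.0638 = 0.9401; α₂ = α₁·K2/[H⁺] = 0.04604
α₁ + 2α₂ = 1.0321
CA = 1.0321 × 2.43 = 2.51 mmol/kg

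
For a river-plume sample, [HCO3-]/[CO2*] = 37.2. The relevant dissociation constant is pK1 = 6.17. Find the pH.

pH = 7.74

From K1 = [H⁺][HCO3-]/[CO2*]:  pH = pK1 + log₁₀([HCO3-]/[CO2*])
log₁₀(37.2) = +1.571
pH = 6.17 + (+1.571) = 7.74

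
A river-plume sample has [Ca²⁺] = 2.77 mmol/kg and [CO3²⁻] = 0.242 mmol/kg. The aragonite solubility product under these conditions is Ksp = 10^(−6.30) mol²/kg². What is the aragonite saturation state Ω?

Ω = 1.34

Ksp = 10^(−6.30) = 5.012×10^-7
Ω = [Ca²⁺][CO3²⁻]/Ksp = (2.77×10^-3)(0.242×10^-3) / 5.012×10^-7 = 1.34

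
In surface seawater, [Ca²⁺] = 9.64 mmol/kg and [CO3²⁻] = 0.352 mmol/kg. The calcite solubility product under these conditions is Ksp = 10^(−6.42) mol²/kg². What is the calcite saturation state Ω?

Ω = 8.93

Ksp = 10^(−6.42) = 3.802×10^-7
Ω = [Ca²⁺][CO3²⁻]/Ksp = (9.64×10^-3)(0.352×10^-3) / 3.802×10^-7 = 8.93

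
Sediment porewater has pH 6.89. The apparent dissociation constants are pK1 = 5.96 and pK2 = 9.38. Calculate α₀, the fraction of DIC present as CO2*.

α₀ = 0.105

α₀ = 1 / (1 + K1/[H⁺] + K1K2/[H⁺]²) = 1 / (1 + 10^+0.93 + 10^-1.56)
   = 1 / (1 + 8.5114 + 0.027542) = 1/9.5389 = 0.1048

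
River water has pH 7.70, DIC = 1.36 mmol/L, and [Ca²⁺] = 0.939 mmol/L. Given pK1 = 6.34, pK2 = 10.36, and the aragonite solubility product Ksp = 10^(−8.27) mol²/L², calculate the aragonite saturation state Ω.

Ω = 0.497

α₂ = 1 / (1 + [H⁺]/K2 + [H⁺]²/(K1K2)) = 1 / (1 + 10^+2.66 + 10^+1.30)
   = 1 / (1 + 457.09 + 19.953) = 1/478.04 = 0.002092
[CO3²⁻] = α₂ × DIC = 0.002092 × 1.36 = 0.002845 mmol/L = 2.845 μmol/L
Ksp = 10^(−8.27) = 5.370×10^-9
Ω = [Ca²⁺][CO3²⁻]/Ksp = (0.939×10^-3)(2.845×10^-6) / 5.370×10^-9 = 0.497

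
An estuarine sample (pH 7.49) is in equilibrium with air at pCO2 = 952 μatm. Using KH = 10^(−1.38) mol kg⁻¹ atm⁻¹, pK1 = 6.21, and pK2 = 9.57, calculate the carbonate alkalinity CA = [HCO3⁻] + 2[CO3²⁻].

[CO2*] = KH · pCO2 = 10^(−1.38) × 952×10^-6 = 3.969×10^-5 mol/kg
α₀ = 1/(1 + K1/[H⁺] + K1K2/[H⁺]²) = 1/(1 + 10^+1.28 + 10^-0.80) = 0.04947
DIC = [CO2*]/α₀ = 3.969×10^-5 / 0.04947 = 0.8022 mmol/kg
CA = (α₁ + 2α₂)·DIC = (0.9427 + 2×0.007841) × 0.8022 = 0.769 mmol/kg

CA = 0.769 mmol/kg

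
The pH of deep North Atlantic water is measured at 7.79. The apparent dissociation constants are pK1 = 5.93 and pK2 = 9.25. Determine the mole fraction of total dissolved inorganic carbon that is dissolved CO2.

α₀ = 0.0132

α₀ = 1 / (1 + K1/[H⁺] + K1K2/[H⁺]²) = 1 / (1 + 10^+1.86 + 10^+0.40)
   = 1 / (1 + 72.444 + 2.5119) = 1/75.955 = 0.01317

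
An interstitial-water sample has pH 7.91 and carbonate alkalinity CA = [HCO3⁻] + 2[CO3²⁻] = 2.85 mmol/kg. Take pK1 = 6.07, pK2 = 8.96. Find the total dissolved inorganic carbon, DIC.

CA = [HCO3⁻] + 2[CO3²⁻] = (α₁ + 2α₂)·DIC
At pH 7.91: [H⁺]/K1 = 10^-1.84 = 0.014454, K2/[H⁺] = 10^-1.05 = 0.089125
α₁ = 1/(1 + 0.014454 + 0.089125) = 1/1.1036 = 0.9061; α₂ = α₁·K2/[H⁺] = 0.08076
α₁ + 2α₂ = 1.0677
DIC = CA / (α₁ + 2α₂) = 2.85 / 1.0677 = 2.67 mmol/kg

DIC = 2.67 mmol/kg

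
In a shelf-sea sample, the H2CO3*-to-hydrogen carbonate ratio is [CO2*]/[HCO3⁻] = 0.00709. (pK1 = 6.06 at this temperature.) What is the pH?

pH = 8.21

From K1 = [H⁺][HCO3⁻]/[CO2*]:  pH = pK1 − log₁₀([CO2*]/[HCO3⁻])
log₁₀(0.00709) = -2.149
pH = 6.06 − (-2.149) = 8.21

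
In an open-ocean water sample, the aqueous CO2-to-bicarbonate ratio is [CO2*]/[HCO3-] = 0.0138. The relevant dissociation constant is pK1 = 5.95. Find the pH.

From K1 = [H⁺][HCO3-]/[CO2*]:  pH = pK1 − log₁₀([CO2*]/[HCO3-])
log₁₀(0.0138) = -1.860
pH = 5.95 − (-1.860) = 7.81

pH = 7.81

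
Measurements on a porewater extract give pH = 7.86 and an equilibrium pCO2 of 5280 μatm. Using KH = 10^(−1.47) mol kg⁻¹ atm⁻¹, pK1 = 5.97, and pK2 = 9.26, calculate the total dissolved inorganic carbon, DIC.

DIC = 14.6 mmol/kg

[CO2*] = KH · pCO2 = 10^(−1.47) × 5280×10^-6 = 1.789×10^-4 mol/kg
α₀ = 1/(1 + K1/[H⁺] + K1K2/[H⁺]²) = 1/(1 + 10^+1.89 + 10^+0.49) = 0.01224
DIC = [CO2*]/α₀ = 1.789×10^-4 / 0.01224 = 14.6 mmol/kg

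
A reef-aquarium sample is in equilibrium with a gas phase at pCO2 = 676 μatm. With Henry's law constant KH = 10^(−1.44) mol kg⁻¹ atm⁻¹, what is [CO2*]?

[CO2*] = 24.5 μmol/kg

KH = 10^(−1.44) = 3.631×10^-2 mol kg⁻¹ atm⁻¹
[CO2*] = KH · pCO2 = 3.631×10^-2 × 676×10^-6 atm = 2.45×10^-5 mol/kg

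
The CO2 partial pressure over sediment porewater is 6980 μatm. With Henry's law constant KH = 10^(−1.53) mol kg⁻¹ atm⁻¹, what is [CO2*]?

[CO2*] = 206 μmol/kg

KH = 10^(−1.53) = 2.951×10^-2 mol kg⁻¹ atm⁻¹
[CO2*] = KH · pCO2 = 2.951×10^-2 × 6980×10^-6 atm = 2.06×10^-4 mol/kg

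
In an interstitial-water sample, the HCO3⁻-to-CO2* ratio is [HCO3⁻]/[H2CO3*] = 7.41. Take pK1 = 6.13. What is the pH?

From K1 = [H⁺][HCO3⁻]/[H2CO3*]:  pH = pK1 + log₁₀([HCO3⁻]/[H2CO3*])
log₁₀(7.41) = +0.870
pH = 6.13 + (+0.870) = 7.00

pH = 7.00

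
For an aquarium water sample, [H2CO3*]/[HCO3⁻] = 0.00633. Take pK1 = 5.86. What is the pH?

From K1 = [H⁺][HCO3⁻]/[H2CO3*]:  pH = pK1 − log₁₀([H2CO3*]/[HCO3⁻])
log₁₀(0.00633) = -2.199
pH = 5.86 − (-2.199) = 8.06

pH = 8.06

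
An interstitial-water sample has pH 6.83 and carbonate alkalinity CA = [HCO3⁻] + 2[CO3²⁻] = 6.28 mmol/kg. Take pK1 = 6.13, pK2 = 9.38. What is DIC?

CA = [HCO3⁻] + 2[CO3²⁻] = (α₁ + 2α₂)·DIC
At pH 6.83: [H⁺]/K1 = 10^-0.70 = 0.19953, K2/[H⁺] = 10^-2.55 = 0.0028184
α₁ = 1/(1 + 0.19953 + 0.0028184) = 1/1.2023 = 0.8317; α₂ = α₁·K2/[H⁺] = 0.002344
α₁ + 2α₂ = 0.8364
DIC = CA / (α₁ + 2α₂) = 6.28 / 0.8364 = 7.51 mmol/kg

DIC = 7.51 mmol/kg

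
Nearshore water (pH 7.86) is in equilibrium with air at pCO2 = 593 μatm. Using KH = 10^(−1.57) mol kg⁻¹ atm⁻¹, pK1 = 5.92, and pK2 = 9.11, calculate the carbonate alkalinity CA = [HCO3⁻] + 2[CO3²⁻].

[CO2*] = KH · pCO2 = 10^(−1.57) × 593×10^-6 = 1.596×10^-5 mol/kg
α₀ = 1/(1 + K1/[H⁺] + K1K2/[H⁺]²) = 1/(1 + 10^+1.94 + 10^+0.69) = 0.01075
DIC = [CO2*]/α₀ = 1.596×10^-5 / 0.01075 = 1.484 mmol/kg
CA = (α₁ + 2α₂)·DIC = (0.9366 + 2×0.05267) × 1.484 = 1.55 mmol/kg

CA = 1.55 mmol/kg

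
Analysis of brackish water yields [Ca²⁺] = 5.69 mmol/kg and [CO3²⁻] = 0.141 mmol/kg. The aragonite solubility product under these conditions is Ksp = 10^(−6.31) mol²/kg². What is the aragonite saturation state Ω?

Ksp = 10^(−6.31) = 4.898×10^-7
Ω = [Ca²⁺][CO3²⁻]/Ksp = (5.69×10^-3)(0.141×10^-3) / 4.898×10^-7 = 1.64

Ω = 1.64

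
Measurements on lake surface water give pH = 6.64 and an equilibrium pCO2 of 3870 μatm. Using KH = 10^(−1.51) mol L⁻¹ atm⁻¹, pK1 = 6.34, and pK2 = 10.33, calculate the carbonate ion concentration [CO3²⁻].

[CO2*] = KH · pCO2 = 10^(−1.51) × 3870×10^-6 = 1.196×10^-4 mol/L
α₀ = 1/(1 + K1/[H⁺] + K1K2/[H⁺]²) = 1/(1 + 10^+0.30 + 10^-3.39) = 0.3338
DIC = [CO2*]/α₀ = 1.196×10^-4 / 0.3338 = 0.3583 mmol/L
[CO3²⁻] = α₂·DIC; α₂ = 0.0001360, so [CO3²⁻] = 0.0001360 × 0.3583 = 4.87×10^-5 mmol/L = 0.0487 μmol/L

[CO3²⁻] = 0.0487 μmol/L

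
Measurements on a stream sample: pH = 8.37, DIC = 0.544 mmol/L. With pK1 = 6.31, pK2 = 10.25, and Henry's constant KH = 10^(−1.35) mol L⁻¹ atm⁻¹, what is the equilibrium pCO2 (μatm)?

α₀ = 1 / (1 + K1/[H⁺] + K1K2/[H⁺]²) = 1 / (1 + 10^+2.06 + 10^+0.18)
   = 1 / (1 + 114.82 + 1.5136) = 1/117.33 = 0.008523
[CO2*] = α₀ × DIC = 0.008523 × 0.544 = 0.004637 mmol/L = 4.637 μmol/L
pCO2 = [CO2*]/KH = 4.637×10^-6 / 4.467×10^-2 = 104 μatm

pCO2 = 104 μatm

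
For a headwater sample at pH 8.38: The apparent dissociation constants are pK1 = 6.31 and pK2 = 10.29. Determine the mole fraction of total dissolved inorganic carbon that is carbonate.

α₂ = 1 / (1 + [H⁺]/K2 + [H⁺]²/(K1K2)) = 1 / (1 + 10^+1.91 + 10^-0.16)
   = 1 / (1 + 81.283 + 0.69183) = 1/82.975 = 0.01205

α₂ = 0.0121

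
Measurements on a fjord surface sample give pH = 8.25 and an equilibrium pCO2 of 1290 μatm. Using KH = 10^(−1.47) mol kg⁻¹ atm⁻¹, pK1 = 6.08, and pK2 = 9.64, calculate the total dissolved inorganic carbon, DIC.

DIC = 6.77 mmol/kg

[CO2*] = KH · pCO2 = 10^(−1.47) × 1290×10^-6 = 4.371×10^-5 mol/kg
α₀ = 1/(1 + K1/[H⁺] + K1K2/[H⁺]²) = 1/(1 + 10^+2.17 + 10^+0.78) = 0.006454
DIC = [CO2*]/α₀ = 4.371×10^-5 / 0.006454 = 6.77 mmol/kg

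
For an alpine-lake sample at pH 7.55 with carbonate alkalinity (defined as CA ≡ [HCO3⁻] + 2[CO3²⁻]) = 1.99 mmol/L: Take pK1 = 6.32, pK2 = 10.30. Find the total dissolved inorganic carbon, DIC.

DIC = 2.10 mmol/L

CA = [HCO3⁻] + 2[CO3²⁻] = (α₁ + 2α₂)·DIC
At pH 7.55: [H⁺]/K1 = 10^-1.23 = 0.058884, K2/[H⁺] = 10^-2.75 = 0.0017783
α₁ = 1/(1 + 0.058884 + 0.0017783) = 1/1.0607 = 0.9428; α₂ = α₁·K2/[H⁺] = 0.001677
α₁ + 2α₂ = 0.9462
DIC = CA / (α₁ + 2α₂) = 1.99 / 0.9462 = 2.10 mmol/L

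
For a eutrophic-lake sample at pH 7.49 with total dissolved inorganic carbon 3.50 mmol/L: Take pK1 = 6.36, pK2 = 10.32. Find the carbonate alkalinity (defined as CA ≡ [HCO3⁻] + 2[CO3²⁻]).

CA = 3.26 mmol/L

CA = [HCO3⁻] + 2[CO3²⁻] = (α₁ + 2α₂)·DIC
At pH 7.49: [H⁺]/K1 = 10^-1.13 = 0.074131, K2/[H⁺] = 10^-2.83 = 0.0014791
α₁ = 1/(1 + 0.074131 + 0.0014791) = 1/1.0756 = 0.9297; α₂ = α₁·K2/[H⁺] = 0.001375
α₁ + 2α₂ = 0.9325
CA = 0.9325 × 3.50 = 3.26 mmol/L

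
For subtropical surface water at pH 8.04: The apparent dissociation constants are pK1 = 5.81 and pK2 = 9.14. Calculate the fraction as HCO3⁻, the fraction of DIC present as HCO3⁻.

α₁ = 0.921

α₁ = 1 / (1 + [H⁺]/K1 + K2/[H⁺]) = 1 / (1 + 10^-2.23 + 10^-1.10)
   = 1 / (1 + 0.0058884 + 0.079433) = 1/1.0853 = 0.9214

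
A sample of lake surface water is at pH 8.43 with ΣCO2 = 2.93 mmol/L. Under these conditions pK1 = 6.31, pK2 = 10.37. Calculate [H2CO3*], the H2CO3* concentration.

α₀ = 1 / (1 + K1/[H⁺] + K1K2/[H⁺]²) = 1 / (1 + 10^+2.12 + 10^+0.18)
   = 1 / (1 + 131.83 + 1.5136) = 1/134.34 = 0.007444
[CO2*] = α₀ × DIC = 0.007444 × 2.93 = 0.0218 mmol/L

[CO2*] = 0.0218 mmol/L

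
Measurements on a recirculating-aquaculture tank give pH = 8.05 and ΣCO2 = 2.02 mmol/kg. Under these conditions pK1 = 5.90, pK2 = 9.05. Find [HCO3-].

α₁ = 1 / (1 + [H⁺]/K1 + K2/[H⁺]) = 1 / (1 + 10^-2.15 + 10^-1.00)
   = 1 / (1 + 0.0070795 + 0.10000) = 1/1.1071 = 0.9033
[HCO3⁻] = α₁ × DIC = 0.9033 × 2.02 = 1.82 mmol/kg

[HCO3⁻] = 1.82 mmol/kg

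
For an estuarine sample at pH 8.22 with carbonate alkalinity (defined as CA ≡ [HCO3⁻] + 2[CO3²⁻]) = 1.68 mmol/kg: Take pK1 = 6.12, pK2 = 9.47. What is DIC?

CA = [HCO3⁻] + 2[CO3²⁻] = (α₁ + 2α₂)·DIC
At pH 8.22: [H⁺]/K1 = 10^-2.10 = 0.0079433, K2/[H⁺] = 10^-1.25 = 0.056234
α₁ = 1/(1 + 0.0079433 + 0.056234) = 1/1.0642 = 0.9397; α₂ = α₁·K2/[H⁺] = 0.05284
α₁ + 2α₂ = 1.0454
DIC = CA / (α₁ + 2α₂) = 1.68 / 1.0454 = 1.61 mmol/kg

DIC = 1.61 mmol/kg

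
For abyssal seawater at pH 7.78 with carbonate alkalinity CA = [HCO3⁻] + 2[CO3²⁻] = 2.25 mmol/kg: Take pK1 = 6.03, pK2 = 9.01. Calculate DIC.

DIC = 2.17 mmol/kg

CA = [HCO3⁻] + 2[CO3²⁻] = (α₁ + 2α₂)·DIC
At pH 7.78: [H⁺]/K1 = 10^-1.75 = 0.017783, K2/[H⁺] = 10^-1.23 = 0.058884
α₁ = 1/(1 + 0.017783 + 0.058884) = 1/1.0767 = 0.9288; α₂ = α₁·K2/[H⁺] = 0.05469
α₁ + 2α₂ = 1.0382
DIC = CA / (α₁ + 2α₂) = 2.25 / 1.0382 = 2.17 mmol/kg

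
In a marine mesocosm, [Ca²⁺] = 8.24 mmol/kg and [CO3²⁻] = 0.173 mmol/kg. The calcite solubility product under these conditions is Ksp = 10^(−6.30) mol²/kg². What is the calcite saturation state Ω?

Ω = 2.84

Ksp = 10^(−6.30) = 5.012×10^-7
Ω = [Ca²⁺][CO3²⁻]/Ksp = (8.24×10^-3)(0.173×10^-3) / 5.012×10^-7 = 2.84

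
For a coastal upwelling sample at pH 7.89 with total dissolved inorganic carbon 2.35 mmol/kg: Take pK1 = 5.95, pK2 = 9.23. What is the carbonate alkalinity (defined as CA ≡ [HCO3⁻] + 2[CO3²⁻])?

CA = 2.43 mmol/kg

CA = [HCO3⁻] + 2[CO3²⁻] = (α₁ + 2α₂)·DIC
At pH 7.89: [H⁺]/K1 = 10^-1.94 = 0.011482, K2/[H⁺] = 10^-1.34 = 0.045709
α₁ = 1/(1 + 0.011482 + 0.045709) = 1/1.0572 = 0.9459; α₂ = α₁·K2/[H⁺] = 0.04324
α₁ + 2α₂ = 1.0324
CA = 1.0324 × 2.35 = 2.43 mmol/kg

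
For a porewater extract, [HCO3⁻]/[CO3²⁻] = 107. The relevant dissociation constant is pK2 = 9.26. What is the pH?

pH = 7.23

From K2 = [H⁺][CO3²⁻]/[HCO3⁻]:  pH = pK2 − log₁₀([HCO3⁻]/[CO3²⁻])
log₁₀(107) = +2.029
pH = 9.26 − (+2.029) = 7.23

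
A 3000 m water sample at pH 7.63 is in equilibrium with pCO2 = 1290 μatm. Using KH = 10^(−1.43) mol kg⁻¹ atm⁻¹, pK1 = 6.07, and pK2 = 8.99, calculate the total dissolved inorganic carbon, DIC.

DIC = 1.86 mmol/kg

[CO2*] = KH · pCO2 = 10^(−1.43) × 1290×10^-6 = 4.793×10^-5 mol/kg
α₀ = 1/(1 + K1/[H⁺] + K1K2/[H⁺]²) = 1/(1 + 10^+1.56 + 10^+0.20) = 0.02571
DIC = [CO2*]/α₀ = 4.793×10^-5 / 0.02571 = 1.86 mmol/kg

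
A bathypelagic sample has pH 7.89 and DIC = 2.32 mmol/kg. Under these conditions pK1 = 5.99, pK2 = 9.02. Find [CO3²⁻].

[CO3²⁻] = 0.158 mmol/kg

α₂ = 1 / (1 + [H⁺]/K2 + [H⁺]²/(K1K2)) = 1 / (1 + 10^+1.13 + 10^-0.77)
   = 1 / (1 + 13.490 + 0.16982) = 1/14.659 = 0.06822
[CO3²⁻] = α₂ × DIC = 0.06822 × 2.32 = 0.158 mmol/kg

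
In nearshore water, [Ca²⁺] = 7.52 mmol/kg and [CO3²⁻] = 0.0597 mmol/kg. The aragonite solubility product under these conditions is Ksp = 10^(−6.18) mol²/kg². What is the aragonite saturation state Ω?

Ksp = 10^(−6.18) = 6.607×10^-7
Ω = [Ca²⁺][CO3²⁻]/Ksp = (7.52×10^-3)(0.0597×10^-3) / 6.607×10^-7 = 0.680

Ω = 0.680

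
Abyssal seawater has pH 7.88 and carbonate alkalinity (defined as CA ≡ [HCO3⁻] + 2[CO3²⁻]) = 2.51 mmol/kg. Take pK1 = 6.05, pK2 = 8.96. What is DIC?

DIC = 2.36 mmol/kg

CA = [HCO3⁻] + 2[CO3²⁻] = (α₁ + 2α₂)·DIC
At pH 7.88: [H⁺]/K1 = 10^-1.83 = 0.014791, K2/[H⁺] = 10^-1.08 = 0.083176
α₁ = 1/(1 + 0.014791 + 0.083176) = 1/1.0980 = 0.9108; α₂ = α₁·K2/[H⁺] = 0.07575
α₁ + 2α₂ = 1.0623
DIC = CA / (α₁ + 2α₂) = 2.51 / 1.0623 = 2.36 mmol/kg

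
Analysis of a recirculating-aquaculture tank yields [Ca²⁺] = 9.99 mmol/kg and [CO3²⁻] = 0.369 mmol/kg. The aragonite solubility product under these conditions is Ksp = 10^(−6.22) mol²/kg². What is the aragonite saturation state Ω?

Ω = 6.12

Ksp = 10^(−6.22) = 6.026×10^-7
Ω = [Ca²⁺][CO3²⁻]/Ksp = (9.99×10^-3)(0.369×10^-3) / 6.026×10^-7 = 6.12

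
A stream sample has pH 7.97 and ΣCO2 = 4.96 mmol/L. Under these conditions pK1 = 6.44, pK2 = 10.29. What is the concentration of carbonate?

[CO3²⁻] = 0.0230 mmol/L

α₂ = 1 / (1 + [H⁺]/K2 + [H⁺]²/(K1K2)) = 1 / (1 + 10^+2.32 + 10^+0.79)
   = 1 / (1 + 208.93 + 6.1660) = 1/216.10 = 0.004628
[CO3²⁻] = α₂ × DIC = 0.004628 × 4.96 = 0.0230 mmol/L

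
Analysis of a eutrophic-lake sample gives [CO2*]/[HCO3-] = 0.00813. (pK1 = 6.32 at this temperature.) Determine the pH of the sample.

From K1 = [H⁺][HCO3-]/[CO2*]:  pH = pK1 − log₁₀([CO2*]/[HCO3-])
log₁₀(0.00813) = -2.090
pH = 6.32 − (-2.090) = 8.41

pH = 8.41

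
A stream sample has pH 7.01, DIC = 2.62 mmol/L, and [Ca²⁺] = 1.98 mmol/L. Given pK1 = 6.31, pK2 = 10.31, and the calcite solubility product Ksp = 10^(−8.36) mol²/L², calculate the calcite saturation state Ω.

α₂ = 1 / (1 + [H⁺]/K2 + [H⁺]²/(K1K2)) = 1 / (1 + 10^+3.30 + 10^+2.60)
   = 1 / (1 + 1995.3 + 398.11) = 1/2394.4 = 0.0004176
[CO3²⁻] = α₂ × DIC = 0.0004176 × 2.62 = 0.001094 mmol/L = 1.094 μmol/L
Ksp = 10^(−8.36) = 4.365×10^-9
Ω = [Ca²⁺][CO3²⁻]/Ksp = (1.98×10^-3)(1.094×10^-6) / 4.365×10^-9 = 0.496

Ω = 0.496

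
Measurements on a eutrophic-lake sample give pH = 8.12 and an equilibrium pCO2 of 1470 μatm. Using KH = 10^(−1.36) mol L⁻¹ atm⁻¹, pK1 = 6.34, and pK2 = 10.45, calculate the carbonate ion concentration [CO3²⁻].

[CO2*] = KH · pCO2 = 10^(−1.36) × 1470×10^-6 = 6.417×10^-5 mol/L
α₀ = 1/(1 + K1/[H⁺] + K1K2/[H⁺]²) = 1/(1 + 10^+1.78 + 10^-0.55) = 0.01625
DIC = [CO2*]/α₀ = 6.417×10^-5 / 0.01625 = 3.949 mmol/L
[CO3²⁻] = α₂·DIC; α₂ = 0.004580, so [CO3²⁻] = 0.004580 × 3.949 = 0.0181 mmol/L = 18.1 μmol/L

[CO3²⁻] = 18.1 μmol/L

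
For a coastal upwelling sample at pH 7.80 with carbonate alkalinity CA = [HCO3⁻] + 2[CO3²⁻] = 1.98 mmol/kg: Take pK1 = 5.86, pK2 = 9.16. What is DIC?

DIC = 1.92 mmol/kg

CA = [HCO3⁻] + 2[CO3²⁻] = (α₁ + 2α₂)·DIC
At pH 7.80: [H⁺]/K1 = 10^-1.94 = 0.011482, K2/[H⁺] = 10^-1.36 = 0.043652
α₁ = 1/(1 + 0.011482 + 0.043652) = 1/1.0551 = 0.9477; α₂ = α₁·K2/[H⁺] = 0.04137
α₁ + 2α₂ = 1.0305
DIC = CA / (α₁ + 2α₂) = 1.98 / 1.0305 = 1.92 mmol/kg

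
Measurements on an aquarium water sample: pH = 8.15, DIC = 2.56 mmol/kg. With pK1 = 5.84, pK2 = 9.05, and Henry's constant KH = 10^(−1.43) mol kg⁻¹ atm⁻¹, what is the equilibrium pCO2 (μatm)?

pCO2 = 298 μatm

α₀ = 1 / (1 + K1/[H⁺] + K1K2/[H⁺]²) = 1 / (1 + 10^+2.31 + 10^+1.41)
   = 1 / (1 + 204.17 + 25.704) = 1/230.88 = 0.004331
[CO2*] = α₀ × DIC = 0.004331 × 2.56 = 0.01109 mmol/kg = 11.09 μmol/kg
pCO2 = [CO2*]/KH = 1.109×10^-5 / 3.715×10^-2 = 298 μatm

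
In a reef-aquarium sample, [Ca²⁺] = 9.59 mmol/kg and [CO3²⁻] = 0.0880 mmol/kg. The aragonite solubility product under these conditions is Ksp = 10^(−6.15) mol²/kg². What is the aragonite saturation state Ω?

Ω = 1.19

Ksp = 10^(−6.15) = 7.079×10^-7
Ω = [Ca²⁺][CO3²⁻]/Ksp = (9.59×10^-3)(0.0880×10^-3) / 7.079×10^-7 = 1.19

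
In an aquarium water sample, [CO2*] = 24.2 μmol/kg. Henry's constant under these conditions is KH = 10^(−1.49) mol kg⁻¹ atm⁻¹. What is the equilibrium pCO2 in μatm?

KH = 10^(−1.49) = 3.236×10^-2 mol kg⁻¹ atm⁻¹
pCO2 = [CO2*]/KH = 24.2×10^-6 / 3.236×10^-2 = 7.48×10^-4 atm = 748 μatm

pCO2 = 748 μatm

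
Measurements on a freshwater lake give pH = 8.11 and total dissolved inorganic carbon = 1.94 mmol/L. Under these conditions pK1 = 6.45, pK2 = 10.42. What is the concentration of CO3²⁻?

[CO3²⁻] = 9.25 μmol/L

α₂ = 1 / (1 + [H⁺]/K2 + [H⁺]²/(K1K2)) = 1 / (1 + 10^+2.31 + 10^+0.65)
   = 1 / (1 + 204.17 + 4.4668) = 1/209.64 = 0.004770
[CO3²⁻] = α₂ × DIC = 0.004770 × 1.94 = 0.00925 mmol/L = 9.25 μmol/L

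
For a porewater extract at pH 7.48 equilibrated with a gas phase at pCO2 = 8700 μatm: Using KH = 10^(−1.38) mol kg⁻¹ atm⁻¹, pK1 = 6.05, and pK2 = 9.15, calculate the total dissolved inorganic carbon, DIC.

[CO2*] = KH · pCO2 = 10^(−1.38) × 8700×10^-6 = 3.627×10^-4 mol/kg
α₀ = 1/(1 + K1/[H⁺] + K1K2/[H⁺]²) = 1/(1 + 10^+1.43 + 10^-0.24) = 0.03510
DIC = [CO2*]/α₀ = 3.627×10^-4 / 0.03510 = 10.3 mmol/kg

DIC = 10.3 mmol/kg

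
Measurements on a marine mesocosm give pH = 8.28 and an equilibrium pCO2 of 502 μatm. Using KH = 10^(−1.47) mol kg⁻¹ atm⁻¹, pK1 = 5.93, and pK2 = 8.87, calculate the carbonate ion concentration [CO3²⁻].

[CO3²⁻] = 0.979 mmol/kg

[CO2*] = KH · pCO2 = 10^(−1.47) × 502×10^-6 = 1.701×10^-5 mol/kg
α₀ = 1/(1 + K1/[H⁺] + K1K2/[H⁺]²) = 1/(1 + 10^+2.35 + 10^+1.76) = 0.003541
DIC = [CO2*]/α₀ = 1.701×10^-5 / 0.003541 = 4.804 mmol/kg
[CO3²⁻] = α₂·DIC; α₂ = 0.2038, so [CO3²⁻] = 0.2038 × 4.804 = 0.979 mmol/kg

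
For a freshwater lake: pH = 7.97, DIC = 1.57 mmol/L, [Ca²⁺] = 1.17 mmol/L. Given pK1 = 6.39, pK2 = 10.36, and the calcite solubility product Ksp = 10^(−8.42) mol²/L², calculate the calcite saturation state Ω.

Ω = 1.91

α₂ = 1 / (1 + [H⁺]/K2 + [H⁺]²/(K1K2)) = 1 / (1 + 10^+2.39 + 10^+0.81)
   = 1 / (1 + 245.47 + 6.4565) = 1/252.93 = 0.003954
[CO3²⁻] = α₂ × DIC = 0.003954 × 1.57 = 0.006207 mmol/L = 6.207 μmol/L
Ksp = 10^(−8.42) = 3.802×10^-9
Ω = [Ca²⁺][CO3²⁻]/Ksp = (1.17×10^-3)(6.207×10^-6) / 3.802×10^-9 = 1.91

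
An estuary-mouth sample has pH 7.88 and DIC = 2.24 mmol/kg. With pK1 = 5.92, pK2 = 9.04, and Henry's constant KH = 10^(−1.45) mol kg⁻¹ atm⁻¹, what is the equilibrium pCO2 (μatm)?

α₀ = 1 / (1 + K1/[H⁺] + K1K2/[H⁺]²) = 1 / (1 + 10^+1.96 + 10^+0.80)
   = 1 / (1 + 91.201 + 6.3096) = 1/98.511 = 0.01015
[CO2*] = α₀ × DIC = 0.01015 × 2.24 = 0.02274 mmol/kg
pCO2 = [CO2*]/KH = 2.274×10^-5 / 3.548×10^-2 = 641 μatm

pCO2 = 641 μatm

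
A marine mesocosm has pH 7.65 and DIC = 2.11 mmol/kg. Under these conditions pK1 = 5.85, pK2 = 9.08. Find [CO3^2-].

α₂ = 1 / (1 + [H⁺]/K2 + [H⁺]²/(K1K2)) = 1 / (1 + 10^+1.43 + 10^-0.37)
   = 1 / (1 + 26.915 + 0.42658) = 1/28.342 = 0.03528
[CO3²⁻] = α₂ × DIC = 0.03528 × 2.11 = 0.0744 mmol/kg

[CO3²⁻] = 0.0744 mmol/kg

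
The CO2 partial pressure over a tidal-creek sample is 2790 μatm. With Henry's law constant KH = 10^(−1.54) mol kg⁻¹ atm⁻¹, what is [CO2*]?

[CO2*] = 80.5 μmol/kg

KH = 10^(−1.54) = 2.884×10^-2 mol kg⁻¹ atm⁻¹
[CO2*] = KH · pCO2 = 2.884×10^-2 × 2790×10^-6 atm = 8.05×10^-5 mol/kg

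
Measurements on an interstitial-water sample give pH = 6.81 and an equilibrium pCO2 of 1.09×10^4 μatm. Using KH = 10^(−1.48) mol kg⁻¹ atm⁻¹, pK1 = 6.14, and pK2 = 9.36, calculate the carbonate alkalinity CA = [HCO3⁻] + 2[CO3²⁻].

[CO2*] = KH · pCO2 = 10^(−1.48) × 1.09×10^4×10^-6 = 3.609×10^-4 mol/kg
α₀ = 1/(1 + K1/[H⁺] + K1K2/[H⁺]²) = 1/(1 + 10^+0.67 + 10^-1.88) = 0.1757
DIC = [CO2*]/α₀ = 3.609×10^-4 / 0.1757 = 2.054 mmol/kg
CA = (α₁ + 2α₂)·DIC = (0.8220 + 2×0.002317) × 2.054 = 1.70 mmol/kg

CA = 1.70 mmol/kg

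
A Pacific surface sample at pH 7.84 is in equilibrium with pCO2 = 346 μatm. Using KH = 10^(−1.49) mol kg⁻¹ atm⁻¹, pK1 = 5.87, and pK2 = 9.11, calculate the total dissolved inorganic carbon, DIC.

DIC = 1.11 mmol/kg

[CO2*] = KH · pCO2 = 10^(−1.49) × 346×10^-6 = 1.120×10^-5 mol/kg
α₀ = 1/(1 + K1/[H⁺] + K1K2/[H⁺]²) = 1/(1 + 10^+1.97 + 10^+0.70) = 0.01007
DIC = [CO2*]/α₀ = 1.120×10^-5 / 0.01007 = 1.11 mmol/kg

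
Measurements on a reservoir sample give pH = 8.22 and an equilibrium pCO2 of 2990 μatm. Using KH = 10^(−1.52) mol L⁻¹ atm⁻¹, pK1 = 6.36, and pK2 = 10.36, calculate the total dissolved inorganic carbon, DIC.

DIC = 6.68 mmol/L

[CO2*] = KH · pCO2 = 10^(−1.52) × 2990×10^-6 = 9.030×10^-5 mol/L
α₀ = 1/(1 + K1/[H⁺] + K1K2/[H⁺]²) = 1/(1 + 10^+1.86 + 10^-0.28) = 0.01352
DIC = [CO2*]/α₀ = 9.030×10^-5 / 0.01352 = 6.68 mmol/L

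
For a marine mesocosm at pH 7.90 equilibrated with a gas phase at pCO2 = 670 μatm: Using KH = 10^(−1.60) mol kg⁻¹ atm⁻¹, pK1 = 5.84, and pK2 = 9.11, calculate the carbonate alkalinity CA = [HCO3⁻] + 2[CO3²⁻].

CA = 2.17 mmol/kg

[CO2*] = KH · pCO2 = 10^(−1.60) × 670×10^-6 = 1.683×10^-5 mol/kg
α₀ = 1/(1 + K1/[H⁺] + K1K2/[H⁺]²) = 1/(1 + 10^+2.06 + 10^+0.85) = 0.008137
DIC = [CO2*]/α₀ = 1.683×10^-5 / 0.008137 = 2.068 mmol/kg
CA = (α₁ + 2α₂)·DIC = (0.9343 + 2×0.05761) × 2.068 = 2.17 mmol/kg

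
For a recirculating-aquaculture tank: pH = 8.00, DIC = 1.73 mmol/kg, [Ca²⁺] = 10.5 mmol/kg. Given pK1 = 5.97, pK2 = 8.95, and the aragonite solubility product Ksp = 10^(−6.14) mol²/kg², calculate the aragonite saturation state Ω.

α₂ = 1 / (1 + [H⁺]/K2 + [H⁺]²/(K1K2)) = 1 / (1 + 10^+0.95 + 10^-1.08)
   = 1 / (1 + 8.9125 + 0.083176) = 1/9.9957 = 0.1000
[CO3²⁻] = α₂ × DIC = 0.1000 × 1.73 = 0.1731 mmol/kg
Ksp = 10^(−6.14) = 7.244×10^-7
Ω = [Ca²⁺][CO3²⁻]/Ksp = (10.5×10^-3)(1.731×10^-4) / 7.244×10^-7 = 2.51

Ω = 2.51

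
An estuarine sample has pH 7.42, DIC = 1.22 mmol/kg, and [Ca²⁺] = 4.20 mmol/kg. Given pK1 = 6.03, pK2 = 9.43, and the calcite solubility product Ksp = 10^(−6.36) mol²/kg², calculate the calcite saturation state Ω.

Ω = 0.109

α₂ = 1 / (1 + [H⁺]/K2 + [H⁺]²/(K1K2)) = 1 / (1 + 10^+2.01 + 10^+0.62)
   = 1 / (1 + 102.33 + 4.1687) = 1/107.50 = 0.009302
[CO3²⁻] = α₂ × DIC = 0.009302 × 1.22 = 0.01135 mmol/kg = 11.35 μmol/kg
Ksp = 10^(−6.36) = 4.365×10^-7
Ω = [Ca²⁺][CO3²⁻]/Ksp = (4.20×10^-3)(1.135×10^-5) / 4.365×10^-7 = 0.109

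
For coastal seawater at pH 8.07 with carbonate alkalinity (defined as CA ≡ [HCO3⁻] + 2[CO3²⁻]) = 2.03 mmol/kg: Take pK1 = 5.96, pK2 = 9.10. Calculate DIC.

DIC = 1.88 mmol/kg

CA = [HCO3⁻] + 2[CO3²⁻] = (α₁ + 2α₂)·DIC
At pH 8.07: [H⁺]/K1 = 10^-2.11 = 0.0077625, K2/[H⁺] = 10^-1.03 = 0.093325
α₁ = 1/(1 + 0.0077625 + 0.093325) = 1/1.1011 = 0.9082; α₂ = α₁·K2/[H⁺] = 0.08476
α₁ + 2α₂ = 1.0777
DIC = CA / (α₁ + 2α₂) = 2.03 / 1.0777 = 1.88 mmol/kg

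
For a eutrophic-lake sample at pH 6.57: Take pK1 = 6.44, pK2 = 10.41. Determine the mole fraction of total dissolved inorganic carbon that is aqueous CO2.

α₀ = 1 / (1 + K1/[H⁺] + K1K2/[H⁺]²) = 1 / (1 + 10^+0.13 + 10^-3.71)
   = 1 / (1 + 1.3490 + 0.00019498) = 1/2.3492 = 0.4257

α₀ = 0.426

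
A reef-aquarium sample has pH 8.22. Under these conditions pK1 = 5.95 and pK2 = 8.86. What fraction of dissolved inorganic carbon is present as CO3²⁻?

α₂ = 0.186

α₂ = 1 / (1 + [H⁺]/K2 + [H⁺]²/(K1K2)) = 1 / (1 + 10^+0.64 + 10^-1.63)
   = 1 / (1 + 4.3652 + 0.023442) = 1/5.3886 = 0.1856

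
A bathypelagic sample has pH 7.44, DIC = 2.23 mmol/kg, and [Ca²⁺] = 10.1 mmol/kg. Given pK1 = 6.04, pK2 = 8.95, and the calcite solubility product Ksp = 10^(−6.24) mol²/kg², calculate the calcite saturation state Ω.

α₂ = 1 / (1 + [H⁺]/K2 + [H⁺]²/(K1K2)) = 1 / (1 + 10^+1.51 + 10^+0.11)
   = 1 / (1 + 32.359 + 1.2882) = 1/34.648 = 0.02886
[CO3²⁻] = α₂ × DIC = 0.02886 × 2.23 = 0.06436 mmol/kg
Ksp = 10^(−6.24) = 5.754×10^-7
Ω = [Ca²⁺][CO3²⁻]/Ksp = (10.1×10^-3)(6.436×10^-5) / 5.754×10^-7 = 1.13

Ω = 1.13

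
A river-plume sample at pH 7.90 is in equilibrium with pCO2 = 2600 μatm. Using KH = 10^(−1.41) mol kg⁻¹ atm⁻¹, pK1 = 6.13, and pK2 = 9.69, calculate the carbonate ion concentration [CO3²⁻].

[CO2*] = KH · pCO2 = 10^(−1.41) × 2600×10^-6 = 1.012×10^-4 mol/kg
α₀ = 1/(1 + K1/[H⁺] + K1K2/[H⁺]²) = 1/(1 + 10^+1.77 + 10^-0.02) = 0.01644
DIC = [CO2*]/α₀ = 1.012×10^-4 / 0.01644 = 6.154 mmol/kg
[CO3²⁻] = α₂·DIC; α₂ = 0.01570, so [CO3²⁻] = 0.01570 × 6.154 = 0.0966 mmol/kg

[CO3²⁻] = 0.0966 mmol/kg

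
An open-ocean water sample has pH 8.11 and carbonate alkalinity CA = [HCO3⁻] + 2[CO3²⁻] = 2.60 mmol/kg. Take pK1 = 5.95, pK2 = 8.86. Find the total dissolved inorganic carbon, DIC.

DIC = 2.27 mmol/kg

CA = [HCO3⁻] + 2[CO3²⁻] = (α₁ + 2α₂)·DIC
At pH 8.11: [H⁺]/K1 = 10^-2.16 = 0.0069183, K2/[H⁺] = 10^-0.75 = 0.17783
α₁ = 1/(1 + 0.0069183 + 0.17783) = 1/1.1847 = 0.8441; α₂ = α₁·K2/[H⁺] = 0.1501
α₁ + 2α₂ = 1.1443
DIC = CA / (α₁ + 2α₂) = 2.60 / 1.1443 = 2.27 mmol/kg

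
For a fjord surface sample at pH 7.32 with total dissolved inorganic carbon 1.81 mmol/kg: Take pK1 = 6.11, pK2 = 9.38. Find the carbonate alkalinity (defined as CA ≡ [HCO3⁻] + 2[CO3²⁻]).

CA = [HCO3⁻] + 2[CO3²⁻] = (α₁ + 2α₂)·DIC
At pH 7.32: [H⁺]/K1 = 10^-1.21 = 0.061660, K2/[H⁺] = 10^-2.06 = 0.0087096
α₁ = 1/(1 + 0.061660 + 0.0087096) = 1/1.0704 = 0.9343; α₂ = α₁·K2/[H⁺] = 0.008137
α₁ + 2α₂ = 0.9505
CA = 0.9505 × 1.81 = 1.72 mmol/kg

CA = 1.72 mmol/kg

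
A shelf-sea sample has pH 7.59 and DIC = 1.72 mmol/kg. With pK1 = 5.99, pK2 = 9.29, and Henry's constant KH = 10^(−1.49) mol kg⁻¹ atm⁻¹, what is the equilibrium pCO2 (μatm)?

α₀ = 1 / (1 + K1/[H⁺] + K1K2/[H⁺]²) = 1 / (1 + 10^+1.60 + 10^-0.10)
   = 1 / (1 + 39.811 + 0.79433) = 1/41.605 = 0.02404
[CO2*] = α₀ × DIC = 0.02404 × 1.72 = 0.04134 mmol/kg
pCO2 = [CO2*]/KH = 4.134×10^-5 / 3.236×10^-2 = 1280 μatm

pCO2 = 1280 μatm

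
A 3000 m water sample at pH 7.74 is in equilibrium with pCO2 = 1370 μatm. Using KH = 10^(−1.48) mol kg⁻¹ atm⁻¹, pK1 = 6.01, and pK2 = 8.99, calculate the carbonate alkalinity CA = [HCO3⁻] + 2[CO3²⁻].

[CO2*] = KH · pCO2 = 10^(−1.48) × 1370×10^-6 = 4.536×10^-5 mol/kg
α₀ = 1/(1 + K1/[H⁺] + K1K2/[H⁺]²) = 1/(1 + 10^+1.73 + 10^+0.48) = 0.01732
DIC = [CO2*]/α₀ = 4.536×10^-5 / 0.01732 = 2.619 mmol/kg
CA = (α₁ + 2α₂)·DIC = (0.9304 + 2×0.05232) × 2.619 = 2.71 mmol/kg

CA = 2.71 mmol/kg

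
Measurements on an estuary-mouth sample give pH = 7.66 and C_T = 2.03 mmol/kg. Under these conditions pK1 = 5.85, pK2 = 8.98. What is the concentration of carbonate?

[CO3²⁻] = 0.0914 mmol/kg

α₂ = 1 / (1 + [H⁺]/K2 + [H⁺]²/(K1K2)) = 1 / (1 + 10^+1.32 + 10^-0.49)
   = 1 / (1 + 20.893 + 0.32359) = 1/22.217 = 0.04501
[CO3²⁻] = α₂ × DIC = 0.04501 × 2.03 = 0.0914 mmol/kg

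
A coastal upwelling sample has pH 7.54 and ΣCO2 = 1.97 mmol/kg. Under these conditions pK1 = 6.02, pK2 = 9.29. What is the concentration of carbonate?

[CO3²⁻] = 0.0334 mmol/kg

α₂ = 1 / (1 + [H⁺]/K2 + [H⁺]²/(K1K2)) = 1 / (1 + 10^+1.75 + 10^+0.23)
   = 1 / (1 + 56.234 + 1.6982) = 1/58.932 = 0.01697
[CO3²⁻] = α₂ × DIC = 0.01697 × 1.97 = 0.0334 mmol/kg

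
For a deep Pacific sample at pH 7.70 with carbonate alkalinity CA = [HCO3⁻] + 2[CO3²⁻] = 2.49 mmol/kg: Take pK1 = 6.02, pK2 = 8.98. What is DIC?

CA = [HCO3⁻] + 2[CO3²⁻] = (α₁ + 2α₂)·DIC
At pH 7.70: [H⁺]/K1 = 10^-1.68 = 0.020893, K2/[H⁺] = 10^-1.28 = 0.052481
α₁ = 1/(1 + 0.020893 + 0.052481) = 1/1.0734 = 0.9316; α₂ = α₁·K2/[H⁺] = 0.04889
α₁ + 2α₂ = 1.0294
DIC = CA / (α₁ + 2α₂) = 2.49 / 1.0294 = 2.42 mmol/kg

DIC = 2.42 mmol/kg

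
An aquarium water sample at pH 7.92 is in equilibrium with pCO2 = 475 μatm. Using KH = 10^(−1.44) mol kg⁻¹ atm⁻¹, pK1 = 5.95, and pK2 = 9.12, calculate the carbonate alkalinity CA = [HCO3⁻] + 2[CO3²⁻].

[CO2*] = KH · pCO2 = 10^(−1.44) × 475×10^-6 = 1.725×10^-5 mol/kg
α₀ = 1/(1 + K1/[H⁺] + K1K2/[H⁺]²) = 1/(1 + 10^+1.97 + 10^+0.77) = 0.009979
DIC = [CO2*]/α₀ = 1.725×10^-5 / 0.009979 = 1.728 mmol/kg
CA = (α₁ + 2α₂)·DIC = (0.9313 + 2×0.05876) × 1.728 = 1.81 mmol/kg

CA = 1.81 mmol/kg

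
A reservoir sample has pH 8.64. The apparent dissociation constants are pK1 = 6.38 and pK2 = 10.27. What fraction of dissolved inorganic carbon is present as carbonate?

α₂ = 1 / (1 + [H⁺]/K2 + [H⁺]²/(K1K2)) = 1 / (1 + 10^+1.63 + 10^-0.63)
   = 1 / (1 + 42.658 + 0.23442) = 1/43.892 = 0.02278

α₂ = 0.0228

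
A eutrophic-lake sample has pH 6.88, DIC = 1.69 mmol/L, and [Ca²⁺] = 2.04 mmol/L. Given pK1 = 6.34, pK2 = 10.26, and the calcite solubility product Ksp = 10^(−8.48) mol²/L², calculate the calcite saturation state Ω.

Ω = 0.337

α₂ = 1 / (1 + [H⁺]/K2 + [H⁺]²/(K1K2)) = 1 / (1 + 10^+3.38 + 10^+2.84)
   = 1 / (1 + 2398.8 + 691.83) = 1/3091.7 = 0.0003235
[CO3²⁻] = α₂ × DIC = 0.0003235 × 1.69 = 0.0005466 mmol/L = 0.5466 μmol/L
Ksp = 10^(−8.48) = 3.311×10^-9
Ω = [Ca²⁺][CO3²⁻]/Ksp = (2.04×10^-3)(5.466×10^-7) / 3.311×10^-9 = 0.337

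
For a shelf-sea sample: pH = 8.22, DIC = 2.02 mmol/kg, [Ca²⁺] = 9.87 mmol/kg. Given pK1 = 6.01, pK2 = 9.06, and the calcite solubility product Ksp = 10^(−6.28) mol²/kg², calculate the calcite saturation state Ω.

α₂ = 1 / (1 + [H⁺]/K2 + [H⁺]²/(K1K2)) = 1 / (1 + 10^+0.84 + 10^-1.37)
   = 1 / (1 + 6.9183 + 0.042658) = 1/7.9610 = 0.1256
[CO3²⁻] = α₂ × DIC = 0.1256 × 2.02 = 0.2537 mmol/kg
Ksp = 10^(−6.28) = 5.248×10^-7
Ω = [Ca²⁺][CO3²⁻]/Ksp = (9.87×10^-3)(2.537×10^-4) / 5.248×10^-7 = 4.77

Ω = 4.77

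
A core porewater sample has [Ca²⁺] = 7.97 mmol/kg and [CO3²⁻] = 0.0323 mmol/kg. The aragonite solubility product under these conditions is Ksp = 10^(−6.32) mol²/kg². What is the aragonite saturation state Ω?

Ksp = 10^(−6.32) = 4.786×10^-7
Ω = [Ca²⁺][CO3²⁻]/Ksp = (7.97×10^-3)(0.0323×10^-3) / 4.786×10^-7 = 0.538

Ω = 0.538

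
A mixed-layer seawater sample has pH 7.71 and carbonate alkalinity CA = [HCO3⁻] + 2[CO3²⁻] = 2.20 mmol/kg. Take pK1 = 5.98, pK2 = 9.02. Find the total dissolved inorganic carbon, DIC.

DIC = 2.14 mmol/kg

CA = [HCO3⁻] + 2[CO3²⁻] = (α₁ + 2α₂)·DIC
At pH 7.71: [H⁺]/K1 = 10^-1.73 = 0.018621, K2/[H⁺] = 10^-1.31 = 0.048978
α₁ = 1/(1 + 0.018621 + 0.048978) = 1/1.0676 = 0.9367; α₂ = α₁·K2/[H⁺] = 0.04588
α₁ + 2α₂ = 1.0284
DIC = CA / (α₁ + 2α₂) = 2.20 / 1.0284 = 2.14 mmol/kg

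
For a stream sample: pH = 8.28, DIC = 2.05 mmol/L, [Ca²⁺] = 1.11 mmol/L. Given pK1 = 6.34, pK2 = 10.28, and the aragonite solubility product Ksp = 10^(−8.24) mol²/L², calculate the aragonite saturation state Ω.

Ω = 3.87

α₂ = 1 / (1 + [H⁺]/K2 + [H⁺]²/(K1K2)) = 1 / (1 + 10^+2.00 + 10^+0.06)
   = 1 / (1 + 100.00 + 1.1482) = 1/102.15 = 0.009790
[CO3²⁻] = α₂ × DIC = 0.009790 × 2.05 = 0.02007 mmol/L
Ksp = 10^(−8.24) = 5.754×10^-9
Ω = [Ca²⁺][CO3²⁻]/Ksp = (1.11×10^-3)(2.007×10^-5) / 5.754×10^-9 = 3.87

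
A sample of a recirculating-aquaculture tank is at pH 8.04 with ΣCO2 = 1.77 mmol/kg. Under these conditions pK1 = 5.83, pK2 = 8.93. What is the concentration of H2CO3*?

α₀ = 1 / (1 + K1/[H⁺] + K1K2/[H⁺]²) = 1 / (1 + 10^+2.21 + 10^+1.32)
   = 1 / (1 + 162.18 + 20.893) = 1/184.07 = 0.005433
[CO2*] = α₀ × DIC = 0.005433 × 1.77 = 0.00962 mmol/kg = 9.62 μmol/kg

[CO2*] = 9.62 μmol/kg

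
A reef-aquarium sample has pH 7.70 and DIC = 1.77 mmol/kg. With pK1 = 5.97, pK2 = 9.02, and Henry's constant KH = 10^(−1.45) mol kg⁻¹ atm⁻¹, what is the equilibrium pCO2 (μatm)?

α₀ = 1 / (1 + K1/[H⁺] + K1K2/[H⁺]²) = 1 / (1 + 10^+1.73 + 10^+0.41)
   = 1 / (1 + 53.703 + 2.5704) = 1/57.274 = 0.01746
[CO2*] = α₀ × DIC = 0.01746 × 1.77 = 0.03090 mmol/kg
pCO2 = [CO2*]/KH = 3.090×10^-5 / 3.548×10^-2 = 871 μatm

pCO2 = 871 μatm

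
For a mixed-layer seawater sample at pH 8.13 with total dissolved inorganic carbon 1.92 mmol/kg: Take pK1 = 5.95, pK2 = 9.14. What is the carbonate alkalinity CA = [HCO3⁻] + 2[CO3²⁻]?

CA = 2.08 mmol/kg

CA = [HCO3⁻] + 2[CO3²⁻] = (α₁ + 2α₂)·DIC
At pH 8.13: [H⁺]/K1 = 10^-2.18 = 0.0066069, K2/[H⁺] = 10^-1.01 = 0.097724
α₁ = 1/(1 + 0.0066069 + 0.097724) = 1/1.1043 = 0.9055; α₂ = α₁·K2/[H⁺] = 0.08849
α₁ + 2α₂ = 1.0825
CA = 1.0825 × 1.92 = 2.08 mmol/kg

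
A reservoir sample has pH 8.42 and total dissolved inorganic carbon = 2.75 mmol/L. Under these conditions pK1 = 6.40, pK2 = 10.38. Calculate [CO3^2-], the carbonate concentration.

[CO3²⁻] = 0.0295 mmol/L

α₂ = 1 / (1 + [H⁺]/K2 + [H⁺]²/(K1K2)) = 1 / (1 + 10^+1.96 + 10^-0.06)
   = 1 / (1 + 91.201 + 0.87096) = 1/93.072 = 0.01074
[CO3²⁻] = α₂ × DIC = 0.01074 × 2.75 = 0.0295 mmol/L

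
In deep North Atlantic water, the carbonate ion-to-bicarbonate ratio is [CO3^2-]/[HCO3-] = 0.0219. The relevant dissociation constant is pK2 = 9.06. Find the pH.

pH = 7.40

From K2 = [H⁺][CO3^2-]/[HCO3-]:  pH = pK2 + log₁₀([CO3^2-]/[HCO3-])
log₁₀(0.0219) = -1.660
pH = 9.06 + (-1.660) = 7.40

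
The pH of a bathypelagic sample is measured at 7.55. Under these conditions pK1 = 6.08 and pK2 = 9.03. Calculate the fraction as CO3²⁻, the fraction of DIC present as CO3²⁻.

α₂ = 1 / (1 + [H⁺]/K2 + [H⁺]²/(K1K2)) = 1 / (1 + 10^+1.48 + 10^+0.01)
   = 1 / (1 + 30.200 + 1.0233) = 1/32.223 = 0.03103

α₂ = 0.0310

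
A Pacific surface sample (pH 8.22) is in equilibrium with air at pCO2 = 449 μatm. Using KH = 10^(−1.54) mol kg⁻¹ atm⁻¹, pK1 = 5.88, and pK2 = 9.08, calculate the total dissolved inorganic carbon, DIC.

[CO2*] = KH · pCO2 = 10^(−1.54) × 449×10^-6 = 1.295×10^-5 mol/kg
α₀ = 1/(1 + K1/[H⁺] + K1K2/[H⁺]²) = 1/(1 + 10^+2.34 + 10^+1.48) = 0.004000
DIC = [CO2*]/α₀ = 1.295×10^-5 / 0.004000 = 3.24 mmol/kg

DIC = 3.24 mmol/kg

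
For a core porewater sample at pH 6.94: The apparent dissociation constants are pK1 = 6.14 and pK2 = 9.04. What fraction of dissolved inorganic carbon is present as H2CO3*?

α₀ = 0.136

α₀ = 1 / (1 + K1/[H⁺] + K1K2/[H⁺]²) = 1 / (1 + 10^+0.80 + 10^-1.30)
   = 1 / (1 + 6.3096 + 0.050119) = 1/7.3597 = 0.1359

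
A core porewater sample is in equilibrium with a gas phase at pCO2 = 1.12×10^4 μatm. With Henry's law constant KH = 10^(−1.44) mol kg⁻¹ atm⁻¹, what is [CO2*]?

KH = 10^(−1.44) = 3.631×10^-2 mol kg⁻¹ atm⁻¹
[CO2*] = KH · pCO2 = 3.631×10^-2 × 1.12×10^4×10^-6 atm = 4.07×10^-4 mol/kg

[CO2*] = 407 μmol/kg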